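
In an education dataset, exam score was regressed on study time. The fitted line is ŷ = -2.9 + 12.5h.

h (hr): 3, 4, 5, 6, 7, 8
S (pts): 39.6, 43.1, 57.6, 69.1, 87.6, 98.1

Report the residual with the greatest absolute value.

h=3: ŷ = -2.9 + 12.5·3 = 34.6; e = 39.6 − 34.6 = 5
h=4: ŷ = -2.9 + 12.5·4 = 47.1; e = 43.1 − 47.1 = -4
h=5: ŷ = -2.9 + 12.5·5 = 59.6; e = 57.6 − 59.6 = -2
h=6: ŷ = -2.9 + 12.5·6 = 72.1; e = 69.1 − 72.1 = -3
h=7: ŷ = -2.9 + 12.5·7 = 84.6; e = 87.6 − 84.6 = 3
h=8: ŷ = -2.9 + 12.5·8 = 97.1; e = 98.1 − 97.1 = 1
Largest |e| is 5 at h = 3, residual 5.

e = 5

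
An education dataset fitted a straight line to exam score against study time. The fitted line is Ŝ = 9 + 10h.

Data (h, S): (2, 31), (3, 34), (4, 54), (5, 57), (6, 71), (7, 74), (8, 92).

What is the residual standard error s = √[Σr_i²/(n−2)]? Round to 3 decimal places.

s = 4.382

h=2: Ŝ = 9 + 10·2 = 29; r = 31 − 29 = 2
h=3: Ŝ = 9 + 10·3 = 39; r = 34 − 39 = -5
h=4: Ŝ = 9 + 10·4 = 49; r = 54 − 49 = 5
h=5: Ŝ = 9 + 10·5 = 59; r = 57 − 59 = -2
h=6: Ŝ = 9 + 10·6 = 69; r = 71 − 69 = 2
h=7: Ŝ = 9 + 10·7 = 79; r = 74 − 79 = -5
h=8: Ŝ = 9 + 10·8 = 89; r = 92 − 89 = 3
SSE = 4 + 25 + 25 + 4 + 4 + 25 + 9 = 96
s = √(96/5) = √19.2 ≈ 4.382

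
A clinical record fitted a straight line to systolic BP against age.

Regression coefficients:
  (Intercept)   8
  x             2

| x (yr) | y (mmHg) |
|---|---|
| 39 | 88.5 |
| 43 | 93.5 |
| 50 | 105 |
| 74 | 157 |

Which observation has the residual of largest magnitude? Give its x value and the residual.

x = 50, r = -3

x=39: ŷ = 8 + 2·39 = 86; r = 88.5 − 86 = 2.5
x=43: ŷ = 8 + 2·43 = 94; r = 93.5 − 94 = -0.5
x=50: ŷ = 8 + 2·50 = 108; r = 105 − 108 = -3
x=74: ŷ = 8 + 2·74 = 156; r = 157 − 156 = 1
Largest |r| is 3 at x = 50, residual -3.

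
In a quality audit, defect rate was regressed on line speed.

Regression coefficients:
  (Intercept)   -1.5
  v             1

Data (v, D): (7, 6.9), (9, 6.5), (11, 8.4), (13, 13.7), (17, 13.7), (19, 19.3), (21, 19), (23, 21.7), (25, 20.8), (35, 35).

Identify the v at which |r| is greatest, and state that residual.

v=7: ŷ = -1.5 + 7 = 5.5; r = 6.9 − 5.5 = 1.4
v=9: ŷ = -1.5 + 9 = 7.5; r = 6.5 − 7.5 = -1
v=11: ŷ = -1.5 + 11 = 9.5; r = 8.4 − 9.5 = -1.1
v=13: ŷ = -1.5 + 13 = 11.5; r = 13.7 − 11.5 = 2.2
v=17: ŷ = -1.5 + 17 = 15.5; r = 13.7 − 15.5 = -1.8
v=19: ŷ = -1.5 + 19 = 17.5; r = 19.3 − 17.5 = 1.8
v=21: ŷ = -1.5 + 21 = 19.5; r = 19 − 19.5 = -0.5
v=23: ŷ = -1.5 + 23 = 21.5; r = 21.7 − 21.5 = 0.2
v=25: ŷ = -1.5 + 25 = 23.5; r = 20.8 − 23.5 = -2.7
v=35: ŷ = -1.5 + 35 = 33.5; r = 35 − 33.5 = 1.5
Largest |r| is 2.7 at v = 25, residual -2.7.

v = 25, r = -2.7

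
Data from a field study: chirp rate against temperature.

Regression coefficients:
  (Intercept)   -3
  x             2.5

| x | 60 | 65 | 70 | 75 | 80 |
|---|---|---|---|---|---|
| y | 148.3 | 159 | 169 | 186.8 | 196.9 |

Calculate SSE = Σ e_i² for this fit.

x=60: ŷ = -3 + 2.5·60 = 147; e = 148.3 − 147 = 1.3
x=65: ŷ = -3 + 2.5·65 = 159.5; e = 159 − 159.5 = -0.5
x=70: ŷ = -3 + 2.5·70 = 172; e = 169 − 172 = -3
x=75: ŷ = -3 + 2.5·75 = 184.5; e = 186.8 − 184.5 = 2.3
x=80: ŷ = -3 + 2.5·80 = 197; e = 196.9 − 197 = -0.1
SSE = 1.69 + 0.25 + 9 + 5.29 + 0.01 = 16.24

SSE = 16.24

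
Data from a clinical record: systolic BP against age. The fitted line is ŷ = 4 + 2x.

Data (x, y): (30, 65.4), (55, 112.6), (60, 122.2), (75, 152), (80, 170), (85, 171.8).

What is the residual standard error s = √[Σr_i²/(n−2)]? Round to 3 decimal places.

x=30: ŷ = 4 + 2·30 = 64; r = 65.4 − 64 = 1.4
x=55: ŷ = 4 + 2·55 = 114; r = 112.6 − 114 = -1.4
x=60: ŷ = 4 + 2·60 = 124; r = 122.2 − 124 = -1.8
x=75: ŷ = 4 + 2·75 = 154; r = 152 − 154 = -2
x=80: ŷ = 4 + 2·80 = 164; r = 170 − 164 = 6
x=85: ŷ = 4 + 2·85 = 174; r = 171.8 − 174 = -2.2
SSE = 1.96 + 1.96 + 3.24 + 4 + 36 + 4.84 = 52
s = √(52/4) = √13 ≈ 3.606

s = 3.606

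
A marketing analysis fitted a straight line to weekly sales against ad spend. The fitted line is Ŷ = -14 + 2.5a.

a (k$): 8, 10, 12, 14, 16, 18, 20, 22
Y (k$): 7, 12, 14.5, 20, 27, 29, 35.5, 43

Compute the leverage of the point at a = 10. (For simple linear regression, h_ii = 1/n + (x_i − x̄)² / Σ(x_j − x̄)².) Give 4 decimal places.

ā = (8 + 10 + 12 + 14 + 16 + 18 + 20 + 22)/8 = 15
Σ(a − ā)² = 49 + 25 + 9 + 1 + 1 + 9 + 25 + 49 = 168
h = 1/8 + (-5)²/168 = 0.125 + 0.14881 = 0.2738

h = 0.2738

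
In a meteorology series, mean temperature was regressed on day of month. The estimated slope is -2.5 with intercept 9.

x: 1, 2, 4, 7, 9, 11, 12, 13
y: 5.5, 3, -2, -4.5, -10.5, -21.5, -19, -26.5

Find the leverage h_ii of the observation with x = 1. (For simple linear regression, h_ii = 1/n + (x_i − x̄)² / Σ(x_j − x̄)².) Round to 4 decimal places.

h = 0.3962

x̄ = (1 + 2 + 4 + 7 + 9 + 11 + 12 + 13)/8 = 7.375
Σ(x − x̄)² = 40.6406 + 28.8906 + 11.3906 + 0.140625 + 2.64062 + 13.1406 + 21.3906 + 31.6406 = 149.875
h = 1/8 + (-6.375)²/149.875 = 0.125 + 0.271163 = 0.3962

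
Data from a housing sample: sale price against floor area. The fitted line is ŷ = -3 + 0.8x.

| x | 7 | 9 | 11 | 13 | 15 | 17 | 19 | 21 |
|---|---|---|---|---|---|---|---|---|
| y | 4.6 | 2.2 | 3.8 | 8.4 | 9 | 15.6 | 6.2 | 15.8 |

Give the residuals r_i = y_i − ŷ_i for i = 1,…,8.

2, -2, -2, 1, 0, 5, -6, 2

x=7: ŷ = -3 + 0.8·7 = 2.6; r = 4.6 − 2.6 = 2
x=9: ŷ = -3 + 0.8·9 = 4.2; r = 2.2 − 4.2 = -2
x=11: ŷ = -3 + 0.8·11 = 5.8; r = 3.8 − 5.8 = -2
x=13: ŷ = -3 + 0.8·13 = 7.4; r = 8.4 − 7.4 = 1
x=15: ŷ = -3 + 0.8·15 = 9; r = 9 − 9 = 0
x=17: ŷ = -3 + 0.8·17 = 10.6; r = 15.6 − 10.6 = 5
x=19: ŷ = -3 + 0.8·19 = 12.2; r = 6.2 − 12.2 = -6
x=21: ŷ = -3 + 0.8·21 = 13.8; r = 15.8 − 13.8 = 2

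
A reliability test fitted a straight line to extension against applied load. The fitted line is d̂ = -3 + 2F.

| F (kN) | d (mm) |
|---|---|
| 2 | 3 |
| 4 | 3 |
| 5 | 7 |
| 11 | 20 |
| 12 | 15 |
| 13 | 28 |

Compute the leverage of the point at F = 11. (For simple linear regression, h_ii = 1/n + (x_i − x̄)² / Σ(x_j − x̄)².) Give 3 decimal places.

h = 0.257

F̄ = (2 + 4 + 5 + 11 + 12 + 13)/6 = 7.83333
Σ(F − F̄)² = 34.0278 + 14.6944 + 8.02778 + 10.0278 + 17.3611 + 26.6944 = 110.833
h = 1/6 + (3.16667)²/110.833 = 0.166667 + 0.0904762 = 0.257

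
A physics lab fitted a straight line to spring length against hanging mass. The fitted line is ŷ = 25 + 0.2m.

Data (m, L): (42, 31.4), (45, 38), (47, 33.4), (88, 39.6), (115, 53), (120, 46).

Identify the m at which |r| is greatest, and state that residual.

m=42: ŷ = 25 + 0.2·42 = 33.4; r = 31.4 − 33.4 = -2
m=45: ŷ = 25 + 0.2·45 = 34; r = 38 − 34 = 4
m=47: ŷ = 25 + 0.2·47 = 34.4; r = 33.4 − 34.4 = -1
m=88: ŷ = 25 + 0.2·88 = 42.6; r = 39.6 − 42.6 = -3
m=115: ŷ = 25 + 0.2·115 = 48; r = 53 − 48 = 5
m=120: ŷ = 25 + 0.2·120 = 49; r = 46 − 49 = -3
Largest |r| is 5 at m = 115, residual 5.

m = 115, r = 5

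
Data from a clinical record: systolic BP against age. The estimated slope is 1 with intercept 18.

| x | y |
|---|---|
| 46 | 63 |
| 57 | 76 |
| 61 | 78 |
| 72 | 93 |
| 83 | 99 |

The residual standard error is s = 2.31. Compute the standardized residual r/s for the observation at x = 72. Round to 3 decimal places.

1.299

ŷ = 18 + 72 = 90
r = 93 − 90 = 3
r/s = 3 / 2.31 = 1.299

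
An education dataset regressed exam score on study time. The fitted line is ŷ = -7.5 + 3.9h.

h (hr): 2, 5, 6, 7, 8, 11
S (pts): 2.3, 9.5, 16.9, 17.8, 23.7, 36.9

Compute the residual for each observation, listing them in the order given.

2, -2.5, 1, -2, 0, 1.5

h=2: ŷ = -7.5 + 3.9·2 = 0.3; e = 2.3 − 0.3 = 2
h=5: ŷ = -7.5 + 3.9·5 = 12; e = 9.5 − 12 = -2.5
h=6: ŷ = -7.5 + 3.9·6 = 15.9; e = 16.9 − 15.9 = 1
h=7: ŷ = -7.5 + 3.9·7 = 19.8; e = 17.8 − 19.8 = -2
h=8: ŷ = -7.5 + 3.9·8 = 23.7; e = 23.7 − 23.7 = 0
h=11: ŷ = -7.5 + 3.9·11 = 35.4; e = 36.9 − 35.4 = 1.5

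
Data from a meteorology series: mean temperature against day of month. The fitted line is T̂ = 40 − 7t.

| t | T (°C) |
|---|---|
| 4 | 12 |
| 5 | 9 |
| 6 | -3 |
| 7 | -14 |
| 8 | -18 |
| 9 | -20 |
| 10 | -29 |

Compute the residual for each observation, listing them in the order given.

0, 4, -1, -5, -2, 3, 1

t=4: T̂ = 40 − 7·4 = 12; r = 12 − 12 = 0
t=5: T̂ = 40 − 7·5 = 5; r = 9 − 5 = 4
t=6: T̂ = 40 − 7·6 = -2; r = -3 − (-2) = -1
t=7: T̂ = 40 − 7·7 = -9; r = -14 − (-9) = -5
t=8: T̂ = 40 − 7·8 = -16; r = -18 − (-16) = -2
t=9: T̂ = 40 − 7·9 = -23; r = -20 − (-23) = 3
t=10: T̂ = 40 − 7·10 = -30; r = -29 − (-30) = 1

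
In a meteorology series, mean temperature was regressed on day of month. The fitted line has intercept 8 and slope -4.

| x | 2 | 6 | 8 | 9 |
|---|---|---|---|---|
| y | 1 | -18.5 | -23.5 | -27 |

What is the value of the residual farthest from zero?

x=2: ŷ = 8 − 4·2 = 0; r = 1 − 0 = 1
x=6: ŷ = 8 − 4·6 = -16; r = -18.5 − (-16) = -2.5
x=8: ŷ = 8 − 4·8 = -24; r = -23.5 − (-24) = 0.5
x=9: ŷ = 8 − 4·9 = -28; r = -27 − (-28) = 1
Largest |r| is 2.5 at x = 6, residual -2.5.

r = -2.5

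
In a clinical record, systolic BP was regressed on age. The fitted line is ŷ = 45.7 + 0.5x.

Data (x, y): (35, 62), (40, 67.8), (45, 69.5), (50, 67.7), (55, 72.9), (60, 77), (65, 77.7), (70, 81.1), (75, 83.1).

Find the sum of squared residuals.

x=35: ŷ = 45.7 + 0.5·35 = 63.2; r = 62 − 63.2 = -1.2
x=40: ŷ = 45.7 + 0.5·40 = 65.7; r = 67.8 − 65.7 = 2.1
x=45: ŷ = 45.7 + 0.5·45 = 68.2; r = 69.5 − 68.2 = 1.3
x=50: ŷ = 45.7 + 0.5·50 = 70.7; r = 67.7 − 70.7 = -3
x=55: ŷ = 45.7 + 0.5·55 = 73.2; r = 72.9 − 73.2 = -0.3
x=60: ŷ = 45.7 + 0.5·60 = 75.7; r = 77 − 75.7 = 1.3
x=65: ŷ = 45.7 + 0.5·65 = 78.2; r = 77.7 − 78.2 = -0.5
x=70: ŷ = 45.7 + 0.5·70 = 80.7; r = 81.1 − 80.7 = 0.4
x=75: ŷ = 45.7 + 0.5·75 = 83.2; r = 83.1 − 83.2 = -0.1
SSE = 1.44 + 4.41 + 1.69 + 9 + 0.09 + 1.69 + 0.25 + 0.16 + 0.01 = 18.74

SSE = 18.74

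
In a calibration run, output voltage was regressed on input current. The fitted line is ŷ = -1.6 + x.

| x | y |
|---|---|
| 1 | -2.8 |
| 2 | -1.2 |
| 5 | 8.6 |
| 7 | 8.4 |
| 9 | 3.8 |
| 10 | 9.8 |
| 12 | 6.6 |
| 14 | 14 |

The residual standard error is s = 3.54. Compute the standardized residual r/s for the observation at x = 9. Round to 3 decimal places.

-1.017

ŷ = -1.6 + 9 = 7.4
r = 3.8 − 7.4 = -3.6
r/s = -3.6 / 3.54 = -1.017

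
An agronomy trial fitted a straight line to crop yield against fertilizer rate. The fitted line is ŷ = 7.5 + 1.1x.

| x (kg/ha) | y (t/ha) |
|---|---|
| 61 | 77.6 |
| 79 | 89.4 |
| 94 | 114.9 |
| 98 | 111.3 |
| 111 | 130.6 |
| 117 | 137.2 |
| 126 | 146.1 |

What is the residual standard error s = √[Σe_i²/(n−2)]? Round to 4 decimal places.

s = 3.6878

x=61: ŷ = 7.5 + 1.1·61 = 74.6; e = 77.6 − 74.6 = 3
x=79: ŷ = 7.5 + 1.1·79 = 94.4; e = 89.4 − 94.4 = -5
x=94: ŷ = 7.5 + 1.1·94 = 110.9; e = 114.9 − 110.9 = 4
x=98: ŷ = 7.5 + 1.1·98 = 115.3; e = 111.3 − 115.3 = -4
x=111: ŷ = 7.5 + 1.1·111 = 129.6; e = 130.6 − 129.6 = 1
x=117: ŷ = 7.5 + 1.1·117 = 136.2; e = 137.2 − 136.2 = 1
x=126: ŷ = 7.5 + 1.1·126 = 146.1; e = 146.1 − 146.1 = 0
SSE = 9 + 25 + 16 + 16 + 1 + 1 + 0 = 68
s = √(68/5) = √13.6 ≈ 3.6878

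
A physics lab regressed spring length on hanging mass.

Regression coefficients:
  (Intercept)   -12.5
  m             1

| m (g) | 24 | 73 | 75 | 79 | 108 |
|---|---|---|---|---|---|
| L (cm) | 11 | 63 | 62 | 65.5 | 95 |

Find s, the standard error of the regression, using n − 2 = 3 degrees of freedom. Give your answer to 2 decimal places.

s = 1.63

m=24: ŷ = -12.5 + 24 = 11.5; r = 11 − 11.5 = -0.5
m=73: ŷ = -12.5 + 73 = 60.5; r = 63 − 60.5 = 2.5
m=75: ŷ = -12.5 + 75 = 62.5; r = 62 − 62.5 = -0.5
m=79: ŷ = -12.5 + 79 = 66.5; r = 65.5 − 66.5 = -1
m=108: ŷ = -12.5 + 108 = 95.5; r = 95 − 95.5 = -0.5
SSE = 0.25 + 6.25 + 0.25 + 1 + 0.25 = 8
s = √(8/3) = √2.66667 ≈ 1.63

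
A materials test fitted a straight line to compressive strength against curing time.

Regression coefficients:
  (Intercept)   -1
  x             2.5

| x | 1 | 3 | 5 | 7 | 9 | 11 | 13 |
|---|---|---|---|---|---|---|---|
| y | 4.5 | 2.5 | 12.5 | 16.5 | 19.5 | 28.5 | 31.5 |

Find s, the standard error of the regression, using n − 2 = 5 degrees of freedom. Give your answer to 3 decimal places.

x=1: ŷ = -1 + 2.5·1 = 1.5; r = 4.5 − 1.5 = 3
x=3: ŷ = -1 + 2.5·3 = 6.5; r = 2.5 − 6.5 = -4
x=5: ŷ = -1 + 2.5·5 = 11.5; r = 12.5 − 11.5 = 1
x=7: ŷ = -1 + 2.5·7 = 16.5; r = 16.5 − 16.5 = 0
x=9: ŷ = -1 + 2.5·9 = 21.5; r = 19.5 − 21.5 = -2
x=11: ŷ = -1 + 2.5·11 = 26.5; r = 28.5 − 26.5 = 2
x=13: ŷ = -1 + 2.5·13 = 31.5; r = 31.5 − 31.5 = 0
SSE = 9 + 16 + 1 + 0 + 4 + 4 + 0 = 34
s = √(34/5) = √6.8 ≈ 2.608

s = 2.608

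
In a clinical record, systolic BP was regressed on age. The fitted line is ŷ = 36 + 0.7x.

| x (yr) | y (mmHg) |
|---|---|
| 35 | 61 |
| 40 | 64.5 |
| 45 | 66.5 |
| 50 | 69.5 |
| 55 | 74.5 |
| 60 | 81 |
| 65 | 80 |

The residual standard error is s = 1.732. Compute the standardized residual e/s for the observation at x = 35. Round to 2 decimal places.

ŷ = 36 + 0.7·35 = 60.5
e = 61 − 60.5 = 0.5
e/s = 0.5 / 1.732 = 0.29

0.29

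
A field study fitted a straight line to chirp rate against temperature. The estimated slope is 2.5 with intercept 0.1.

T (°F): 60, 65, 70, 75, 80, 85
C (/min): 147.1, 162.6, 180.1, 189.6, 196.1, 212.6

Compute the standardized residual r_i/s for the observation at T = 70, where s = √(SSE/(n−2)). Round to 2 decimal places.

1.36

T=60: ŷ = 0.1 + 2.5·60 = 150.1; r = 147.1 − 150.1 = -3
T=65: ŷ = 0.1 + 2.5·65 = 162.6; r = 162.6 − 162.6 = 0
T=70: ŷ = 0.1 + 2.5·70 = 175.1; r = 180.1 − 175.1 = 5
T=75: ŷ = 0.1 + 2.5·75 = 187.6; r = 189.6 − 187.6 = 2
T=80: ŷ = 0.1 + 2.5·80 = 200.1; r = 196.1 − 200.1 = -4
T=85: ŷ = 0.1 + 2.5·85 = 212.6; r = 212.6 − 212.6 = 0
SSE = 9 + 0 + 25 + 4 + 16 + 0 = 54
s = √(54/4) = 3.67423
r/s = 5 / 3.67423 = 1.36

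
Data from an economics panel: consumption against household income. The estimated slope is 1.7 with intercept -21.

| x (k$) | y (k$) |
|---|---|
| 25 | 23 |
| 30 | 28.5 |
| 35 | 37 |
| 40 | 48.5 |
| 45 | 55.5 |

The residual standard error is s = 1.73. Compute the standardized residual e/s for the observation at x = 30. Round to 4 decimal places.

ŷ = -21 + 1.7·30 = 30
e = 28.5 − 30 = -1.5
e/s = -1.5 / 1.73 = -0.8671

-0.8671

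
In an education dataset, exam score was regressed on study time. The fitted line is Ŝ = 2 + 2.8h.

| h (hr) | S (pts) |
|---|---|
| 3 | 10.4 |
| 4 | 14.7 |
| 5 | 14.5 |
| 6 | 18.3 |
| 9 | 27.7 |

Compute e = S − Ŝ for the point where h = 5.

Ŝ = 2 + 2.8·5 = 16
e = 14.5 − 16 = -1.5

e = -1.5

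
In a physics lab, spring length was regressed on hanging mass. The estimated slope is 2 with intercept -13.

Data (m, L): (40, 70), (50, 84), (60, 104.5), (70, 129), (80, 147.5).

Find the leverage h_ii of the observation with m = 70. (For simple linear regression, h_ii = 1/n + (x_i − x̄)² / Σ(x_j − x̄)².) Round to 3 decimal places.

m̄ = (40 + 50 + 60 + 70 + 80)/5 = 60
Σ(m − m̄)² = 400 + 100 + 0 + 100 + 400 = 1000
h = 1/5 + (10)²/1000 = 0.2 + 0.1 = 0.300

h = 0.300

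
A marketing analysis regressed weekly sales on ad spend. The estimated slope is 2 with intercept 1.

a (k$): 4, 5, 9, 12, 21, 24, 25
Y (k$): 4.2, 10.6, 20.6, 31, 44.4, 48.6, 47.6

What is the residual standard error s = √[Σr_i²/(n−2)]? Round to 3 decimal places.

s = 3.884

a=4: Ŷ = 1 + 2·4 = 9; r = 4.2 − 9 = -4.8
a=5: Ŷ = 1 + 2·5 = 11; r = 10.6 − 11 = -0.4
a=9: Ŷ = 1 + 2·9 = 19; r = 20.6 − 19 = 1.6
a=12: Ŷ = 1 + 2·12 = 25; r = 31 − 25 = 6
a=21: Ŷ = 1 + 2·21 = 43; r = 44.4 − 43 = 1.4
a=24: Ŷ = 1 + 2·24 = 49; r = 48.6 − 49 = -0.4
a=25: Ŷ = 1 + 2·25 = 51; r = 47.6 − 51 = -3.4
SSE = 23.04 + 0.16 + 2.56 + 36 + 1.96 + 0.16 + 11.56 = 75.44
s = √(75.44/5) = √15.088 ≈ 3.884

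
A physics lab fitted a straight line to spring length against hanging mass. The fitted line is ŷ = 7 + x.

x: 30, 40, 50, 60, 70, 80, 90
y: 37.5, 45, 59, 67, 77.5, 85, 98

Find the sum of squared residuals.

SSE = 13.5

x=30: ŷ = 7 + 30 = 37; r = 37.5 − 37 = 0.5
x=40: ŷ = 7 + 40 = 47; r = 45 − 47 = -2
x=50: ŷ = 7 + 50 = 57; r = 59 − 57 = 2
x=60: ŷ = 7 + 60 = 67; r = 67 − 67 = 0
x=70: ŷ = 7 + 70 = 77; r = 77.5 − 77 = 0.5
x=80: ŷ = 7 + 80 = 87; r = 85 − 87 = -2
x=90: ŷ = 7 + 90 = 97; r = 98 − 97 = 1
SSE = 0.25 + 4 + 4 + 0 + 0.25 + 4 + 1 = 13.5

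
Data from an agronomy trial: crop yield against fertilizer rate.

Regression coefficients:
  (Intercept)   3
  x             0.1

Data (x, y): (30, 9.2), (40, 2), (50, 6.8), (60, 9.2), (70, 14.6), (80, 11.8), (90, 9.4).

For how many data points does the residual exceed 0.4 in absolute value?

x=30: ŷ = 3 + 0.1·30 = 6; e = 9.2 − 6 = 3.2
x=40: ŷ = 3 + 0.1·40 = 7; e = 2 − 7 = -5
x=50: ŷ = 3 + 0.1·50 = 8; e = 6.8 − 8 = -1.2
x=60: ŷ = 3 + 0.1·60 = 9; e = 9.2 − 9 = 0.2
x=70: ŷ = 3 + 0.1·70 = 10; e = 14.6 − 10 = 4.6
x=80: ŷ = 3 + 0.1·80 = 11; e = 11.8 − 11 = 0.8
x=90: ŷ = 3 + 0.1·90 = 12; e = 9.4 − 12 = -2.6
|e| > 0.4: x=30 (|e|=3.2), x=40 (|e|=5), x=50 (|e|=1.2), x=70 (|e|=4.6), x=80 (|e|=0.8), x=90 (|e|=2.6) → 6

6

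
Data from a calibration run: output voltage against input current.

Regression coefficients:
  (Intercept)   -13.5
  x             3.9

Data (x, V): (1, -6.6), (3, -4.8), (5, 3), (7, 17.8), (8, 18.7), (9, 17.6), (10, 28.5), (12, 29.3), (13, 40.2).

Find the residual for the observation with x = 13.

V̂ = -13.5 + 3.9·13 = 37.2
e = 40.2 − 37.2 = 3

e = 3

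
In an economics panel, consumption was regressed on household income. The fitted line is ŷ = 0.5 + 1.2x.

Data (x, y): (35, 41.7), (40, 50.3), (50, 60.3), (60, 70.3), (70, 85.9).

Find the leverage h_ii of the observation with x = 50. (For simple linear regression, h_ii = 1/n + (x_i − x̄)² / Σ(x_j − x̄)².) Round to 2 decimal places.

x̄ = (35 + 40 + 50 + 60 + 70)/5 = 51
Σ(x − x̄)² = 256 + 121 + 1 + 81 + 361 = 820
h = 1/5 + (-1)²/820 = 0.2 + 0.00121951 = 0.20

h = 0.20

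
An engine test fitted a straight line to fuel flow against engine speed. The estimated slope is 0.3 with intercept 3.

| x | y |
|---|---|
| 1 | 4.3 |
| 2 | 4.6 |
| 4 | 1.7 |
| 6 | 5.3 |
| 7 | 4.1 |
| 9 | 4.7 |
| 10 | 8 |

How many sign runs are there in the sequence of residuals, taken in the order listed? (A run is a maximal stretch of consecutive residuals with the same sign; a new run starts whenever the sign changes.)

5 runs

x=1: ŷ = 3 + 0.3·1 = 3.3; e = 4.3 − 3.3 = 1
x=2: ŷ = 3 + 0.3·2 = 3.6; e = 4.6 − 3.6 = 1
x=4: ŷ = 3 + 0.3·4 = 4.2; e = 1.7 − 4.2 = -2.5
x=6: ŷ = 3 + 0.3·6 = 4.8; e = 5.3 − 4.8 = 0.5
x=7: ŷ = 3 + 0.3·7 = 5.1; e = 4.1 − 5.1 = -1
x=9: ŷ = 3 + 0.3·9 = 5.7; e = 4.7 − 5.7 = -1
x=10: ŷ = 3 + 0.3·10 = 6; e = 8 − 6 = 2
Signs: + + − + − − +
Runs: +×2, −×1, +×1, −×2, +×1 → 5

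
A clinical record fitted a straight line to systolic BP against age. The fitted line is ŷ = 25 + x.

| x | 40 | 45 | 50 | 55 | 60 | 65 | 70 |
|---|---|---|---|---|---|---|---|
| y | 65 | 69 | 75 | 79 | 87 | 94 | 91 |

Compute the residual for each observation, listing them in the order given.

x=40: ŷ = 25 + 40 = 65; e = 65 − 65 = 0
x=45: ŷ = 25 + 45 = 70; e = 69 − 70 = -1
x=50: ŷ = 25 + 50 = 75; e = 75 − 75 = 0
x=55: ŷ = 25 + 55 = 80; e = 79 − 80 = -1
x=60: ŷ = 25 + 60 = 85; e = 87 − 85 = 2
x=65: ŷ = 25 + 65 = 90; e = 94 − 90 = 4
x=70: ŷ = 25 + 70 = 95; e = 91 − 95 = -4

0, -1, 0, -1, 2, 4, -4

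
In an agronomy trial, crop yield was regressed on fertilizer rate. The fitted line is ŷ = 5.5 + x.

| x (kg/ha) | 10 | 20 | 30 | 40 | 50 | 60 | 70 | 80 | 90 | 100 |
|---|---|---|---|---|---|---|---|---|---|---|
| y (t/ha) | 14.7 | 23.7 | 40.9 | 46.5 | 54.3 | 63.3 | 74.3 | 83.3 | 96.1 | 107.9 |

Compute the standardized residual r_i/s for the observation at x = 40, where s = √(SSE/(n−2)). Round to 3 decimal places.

0.390

x=10: ŷ = 5.5 + 10 = 15.5; r = 14.7 − 15.5 = -0.8
x=20: ŷ = 5.5 + 20 = 25.5; r = 23.7 − 25.5 = -1.8
x=30: ŷ = 5.5 + 30 = 35.5; r = 40.9 − 35.5 = 5.4
x=40: ŷ = 5.5 + 40 = 45.5; r = 46.5 − 45.5 = 1
x=50: ŷ = 5.5 + 50 = 55.5; r = 54.3 − 55.5 = -1.2
x=60: ŷ = 5.5 + 60 = 65.5; r = 63.3 − 65.5 = -2.2
x=70: ŷ = 5.5 + 70 = 75.5; r = 74.3 − 75.5 = -1.2
x=80: ŷ = 5.5 + 80 = 85.5; r = 83.3 − 85.5 = -2.2
x=90: ŷ = 5.5 + 90 = 95.5; r = 96.1 − 95.5 = 0.6
x=100: ŷ = 5.5 + 100 = 105.5; r = 107.9 − 105.5 = 2.4
SSE = 0.64 + 3.24 + 29.16 + 1 + 1.44 + 4.84 + 1.44 + 4.84 + 0.36 + 5.76 = 52.72
s = √(52.72/8) = 2.5671
r/s = 1 / 2.5671 = 0.390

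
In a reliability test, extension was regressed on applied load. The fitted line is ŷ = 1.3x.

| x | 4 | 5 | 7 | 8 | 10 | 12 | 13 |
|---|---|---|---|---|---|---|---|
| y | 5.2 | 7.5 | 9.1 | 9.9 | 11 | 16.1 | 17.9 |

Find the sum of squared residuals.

SSE = 6.5

x=4: ŷ = 1.3·4 = 5.2; r = 5.2 − 5.2 = 0
x=5: ŷ = 1.3·5 = 6.5; r = 7.5 − 6.5 = 1
x=7: ŷ = 1.3·7 = 9.1; r = 9.1 − 9.1 = 0
x=8: ŷ = 1.3·8 = 10.4; r = 9.9 − 10.4 = -0.5
x=10: ŷ = 1.3·10 = 13; r = 11 − 13 = -2
x=12: ŷ = 1.3·12 = 15.6; r = 16.1 − 15.6 = 0.5
x=13: ŷ = 1.3·13 = 16.9; r = 17.9 − 16.9 = 1
SSE = 0 + 1 + 0 + 0.25 + 4 + 0.25 + 1 = 6.5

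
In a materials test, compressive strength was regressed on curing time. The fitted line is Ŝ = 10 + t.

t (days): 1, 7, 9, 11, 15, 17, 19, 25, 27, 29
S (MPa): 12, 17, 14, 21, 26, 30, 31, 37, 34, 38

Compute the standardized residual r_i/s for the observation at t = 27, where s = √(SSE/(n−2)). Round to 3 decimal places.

t=1: Ŝ = 10 + 1 = 11; r = 12 − 11 = 1
t=7: Ŝ = 10 + 7 = 17; r = 17 − 17 = 0
t=9: Ŝ = 10 + 9 = 19; r = 14 − 19 = -5
t=11: Ŝ = 10 + 11 = 21; r = 21 − 21 = 0
t=15: Ŝ = 10 + 15 = 25; r = 26 − 25 = 1
t=17: Ŝ = 10 + 17 = 27; r = 30 − 27 = 3
t=19: Ŝ = 10 + 19 = 29; r = 31 − 29 = 2
t=25: Ŝ = 10 + 25 = 35; r = 37 − 35 = 2
t=27: Ŝ = 10 + 27 = 37; r = 34 − 37 = -3
t=29: Ŝ = 10 + 29 = 39; r = 38 − 39 = -1
SSE = 1 + 0 + 25 + 0 + 1 + 9 + 4 + 4 + 9 + 1 = 54
s = √(54/8) = 2.59808
r/s = -3 / 2.59808 = -1.155

-1.155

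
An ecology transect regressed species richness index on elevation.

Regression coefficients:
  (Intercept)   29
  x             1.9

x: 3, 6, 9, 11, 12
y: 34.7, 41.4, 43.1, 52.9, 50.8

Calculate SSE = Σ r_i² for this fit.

SSE = 20

x=3: ŷ = 29 + 1.9·3 = 34.7; r = 34.7 − 34.7 = 0
x=6: ŷ = 29 + 1.9·6 = 40.4; r = 41.4 − 40.4 = 1
x=9: ŷ = 29 + 1.9·9 = 46.1; r = 43.1 − 46.1 = -3
x=11: ŷ = 29 + 1.9·11 = 49.9; r = 52.9 − 49.9 = 3
x=12: ŷ = 29 + 1.9·12 = 51.8; r = 50.8 − 51.8 = -1
SSE = 0 + 1 + 9 + 9 + 1 = 20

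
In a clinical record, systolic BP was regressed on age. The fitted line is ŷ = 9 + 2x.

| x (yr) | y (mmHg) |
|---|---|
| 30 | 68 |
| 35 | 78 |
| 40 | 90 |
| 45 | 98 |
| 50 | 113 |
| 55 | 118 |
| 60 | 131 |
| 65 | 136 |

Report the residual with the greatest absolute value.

x=30: ŷ = 9 + 2·30 = 69; e = 68 − 69 = -1
x=35: ŷ = 9 + 2·35 = 79; e = 78 − 79 = -1
x=40: ŷ = 9 + 2·40 = 89; e = 90 − 89 = 1
x=45: ŷ = 9 + 2·45 = 99; e = 98 − 99 = -1
x=50: ŷ = 9 + 2·50 = 109; e = 113 − 109 = 4
x=55: ŷ = 9 + 2·55 = 119; e = 118 − 119 = -1
x=60: ŷ = 9 + 2·60 = 129; e = 131 − 129 = 2
x=65: ŷ = 9 + 2·65 = 139; e = 136 − 139 = -3
Largest |e| is 4 at x = 50, residual 4.

e = 4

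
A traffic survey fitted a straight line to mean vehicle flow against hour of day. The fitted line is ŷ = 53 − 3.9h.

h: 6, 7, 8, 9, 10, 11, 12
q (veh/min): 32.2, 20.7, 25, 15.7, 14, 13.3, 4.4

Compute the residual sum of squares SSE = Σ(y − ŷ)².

h=6: ŷ = 53 − 3.9·6 = 29.6; r = 32.2 − 29.6 = 2.6
h=7: ŷ = 53 − 3.9·7 = 25.7; r = 20.7 − 25.7 = -5
h=8: ŷ = 53 − 3.9·8 = 21.8; r = 25 − 21.8 = 3.2
h=9: ŷ = 53 − 3.9·9 = 17.9; r = 15.7 − 17.9 = -2.2
h=10: ŷ = 53 − 3.9·10 = 14; r = 14 − 14 = 0
h=11: ŷ = 53 − 3.9·11 = 10.1; r = 13.3 − 10.1 = 3.2
h=12: ŷ = 53 − 3.9·12 = 6.2; r = 4.4 − 6.2 = -1.8
SSE = 6.76 + 25 + 10.24 + 4.84 + 0 + 10.24 + 3.24 = 60.32

SSE = 60.32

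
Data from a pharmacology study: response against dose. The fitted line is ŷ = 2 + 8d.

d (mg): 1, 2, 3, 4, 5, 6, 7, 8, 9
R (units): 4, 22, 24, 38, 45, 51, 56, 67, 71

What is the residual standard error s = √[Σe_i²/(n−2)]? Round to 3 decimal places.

s = 3.703

d=1: ŷ = 2 + 8·1 = 10; e = 4 − 10 = -6
d=2: ŷ = 2 + 8·2 = 18; e = 22 − 18 = 4
d=3: ŷ = 2 + 8·3 = 26; e = 24 − 26 = -2
d=4: ŷ = 2 + 8·4 = 34; e = 38 − 34 = 4
d=5: ŷ = 2 + 8·5 = 42; e = 45 − 42 = 3
d=6: ŷ = 2 + 8·6 = 50; e = 51 − 50 = 1
d=7: ŷ = 2 + 8·7 = 58; e = 56 − 58 = -2
d=8: ŷ = 2 + 8·8 = 66; e = 67 − 66 = 1
d=9: ŷ = 2 + 8·9 = 74; e = 71 − 74 = -3
SSE = 36 + 16 + 4 + 16 + 9 + 1 + 4 + 1 + 9 = 96
s = √(96/7) = √13.7143 ≈ 3.703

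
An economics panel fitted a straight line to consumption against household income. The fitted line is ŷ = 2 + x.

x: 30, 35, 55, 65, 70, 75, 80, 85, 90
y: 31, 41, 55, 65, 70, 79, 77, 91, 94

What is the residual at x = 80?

e = -5

ŷ = 2 + 80 = 82
e = 77 − 82 = -5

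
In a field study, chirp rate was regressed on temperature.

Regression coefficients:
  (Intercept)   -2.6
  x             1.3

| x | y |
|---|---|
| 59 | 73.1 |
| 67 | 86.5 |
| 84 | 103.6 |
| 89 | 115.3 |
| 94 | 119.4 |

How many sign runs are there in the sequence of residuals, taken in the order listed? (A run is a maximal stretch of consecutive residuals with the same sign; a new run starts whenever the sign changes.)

5 runs

x=59: ŷ = -2.6 + 1.3·59 = 74.1; e = 73.1 − 74.1 = -1
x=67: ŷ = -2.6 + 1.3·67 = 84.5; e = 86.5 − 84.5 = 2
x=84: ŷ = -2.6 + 1.3·84 = 106.6; e = 103.6 − 106.6 = -3
x=89: ŷ = -2.6 + 1.3·89 = 113.1; e = 115.3 − 113.1 = 2.2
x=94: ŷ = -2.6 + 1.3·94 = 119.6; e = 119.4 − 119.6 = -0.2
Signs: − + − + −
Runs: −×1, +×1, −×1, +×1, −×1 → 5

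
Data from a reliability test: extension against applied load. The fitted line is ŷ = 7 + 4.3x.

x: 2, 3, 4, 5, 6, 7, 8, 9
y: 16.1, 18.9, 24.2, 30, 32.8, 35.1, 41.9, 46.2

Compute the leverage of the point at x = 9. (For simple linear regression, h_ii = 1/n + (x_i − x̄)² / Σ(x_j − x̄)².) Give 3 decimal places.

h = 0.417

x̄ = (2 + 3 + 4 + 5 + 6 + 7 + 8 + 9)/8 = 5.5
Σ(x − x̄)² = 12.25 + 6.25 + 2.25 + 0.25 + 0.25 + 2.25 + 6.25 + 12.25 = 42
h = 1/8 + (3.5)²/42 = 0.125 + 0.291667 = 0.417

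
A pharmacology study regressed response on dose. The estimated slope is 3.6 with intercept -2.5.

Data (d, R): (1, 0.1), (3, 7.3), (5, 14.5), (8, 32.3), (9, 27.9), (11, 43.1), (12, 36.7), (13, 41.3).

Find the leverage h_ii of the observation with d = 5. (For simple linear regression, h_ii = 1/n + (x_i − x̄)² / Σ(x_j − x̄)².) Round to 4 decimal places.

h = 0.1816

d̄ = (1 + 3 + 5 + 8 + 9 + 11 + 12 + 13)/8 = 7.75
Σ(d − d̄)² = 45.5625 + 22.5625 + 7.5625 + 0.0625 + 1.5625 + 10.5625 + 18.0625 + 27.5625 = 133.5
h = 1/8 + (-2.75)²/133.5 = 0.125 + 0.0566479 = 0.1816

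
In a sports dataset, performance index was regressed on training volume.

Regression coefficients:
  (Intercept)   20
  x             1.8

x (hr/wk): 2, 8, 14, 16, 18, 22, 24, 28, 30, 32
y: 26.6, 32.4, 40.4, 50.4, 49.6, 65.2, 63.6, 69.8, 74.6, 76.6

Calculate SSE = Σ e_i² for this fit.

x=2: ŷ = 20 + 1.8·2 = 23.6; e = 26.6 − 23.6 = 3
x=8: ŷ = 20 + 1.8·8 = 34.4; e = 32.4 − 34.4 = -2
x=14: ŷ = 20 + 1.8·14 = 45.2; e = 40.4 − 45.2 = -4.8
x=16: ŷ = 20 + 1.8·16 = 48.8; e = 50.4 − 48.8 = 1.6
x=18: ŷ = 20 + 1.8·18 = 52.4; e = 49.6 − 52.4 = -2.8
x=22: ŷ = 20 + 1.8·22 = 59.6; e = 65.2 − 59.6 = 5.6
x=24: ŷ = 20 + 1.8·24 = 63.2; e = 63.6 − 63.2 = 0.4
x=28: ŷ = 20 + 1.8·28 = 70.4; e = 69.8 − 70.4 = -0.6
x=30: ŷ = 20 + 1.8·30 = 74; e = 74.6 − 74 = 0.6
x=32: ŷ = 20 + 1.8·32 = 77.6; e = 76.6 − 77.6 = -1
SSE = 9 + 4 + 23.04 + 2.56 + 7.84 + 31.36 + 0.16 + 0.36 + 0.36 + 1 = 79.68

SSE = 79.68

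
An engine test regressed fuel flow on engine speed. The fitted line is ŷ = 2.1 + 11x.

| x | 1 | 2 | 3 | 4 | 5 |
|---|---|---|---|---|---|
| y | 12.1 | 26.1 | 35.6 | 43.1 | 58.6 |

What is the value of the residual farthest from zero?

e = -3

x=1: ŷ = 2.1 + 11·1 = 13.1; e = 12.1 − 13.1 = -1
x=2: ŷ = 2.1 + 11·2 = 24.1; e = 26.1 − 24.1 = 2
x=3: ŷ = 2.1 + 11·3 = 35.1; e = 35.6 − 35.1 = 0.5
x=4: ŷ = 2.1 + 11·4 = 46.1; e = 43.1 − 46.1 = -3
x=5: ŷ = 2.1 + 11·5 = 57.1; e = 58.6 − 57.1 = 1.5
Largest |e| is 3 at x = 4, residual -3.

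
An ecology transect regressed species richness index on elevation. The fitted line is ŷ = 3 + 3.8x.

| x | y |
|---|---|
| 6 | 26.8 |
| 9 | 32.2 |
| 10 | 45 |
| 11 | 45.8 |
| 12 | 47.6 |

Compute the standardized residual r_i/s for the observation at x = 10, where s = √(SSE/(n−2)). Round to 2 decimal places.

x=6: ŷ = 3 + 3.8·6 = 25.8; r = 26.8 − 25.8 = 1
x=9: ŷ = 3 + 3.8·9 = 37.2; r = 32.2 − 37.2 = -5
x=10: ŷ = 3 + 3.8·10 = 41; r = 45 − 41 = 4
x=11: ŷ = 3 + 3.8·11 = 44.8; r = 45.8 − 44.8 = 1
x=12: ŷ = 3 + 3.8·12 = 48.6; r = 47.6 − 48.6 = -1
SSE = 1 + 25 + 16 + 1 + 1 = 44
s = √(44/3) = 3.82971
r/s = 4 / 3.82971 = 1.04

1.04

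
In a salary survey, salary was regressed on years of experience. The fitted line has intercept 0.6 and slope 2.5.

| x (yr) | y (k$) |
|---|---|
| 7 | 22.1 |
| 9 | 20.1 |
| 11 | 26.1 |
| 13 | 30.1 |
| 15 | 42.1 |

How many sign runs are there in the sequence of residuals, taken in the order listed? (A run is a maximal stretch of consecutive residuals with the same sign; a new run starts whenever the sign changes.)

x=7: ŷ = 0.6 + 2.5·7 = 18.1; e = 22.1 − 18.1 = 4
x=9: ŷ = 0.6 + 2.5·9 = 23.1; e = 20.1 − 23.1 = -3
x=11: ŷ = 0.6 + 2.5·11 = 28.1; e = 26.1 − 28.1 = -2
x=13: ŷ = 0.6 + 2.5·13 = 33.1; e = 30.1 − 33.1 = -3
x=15: ŷ = 0.6 + 2.5·15 = 38.1; e = 42.1 − 38.1 = 4
Signs: + − − − +
Runs: +×1, −×3, +×1 → 3

3 runs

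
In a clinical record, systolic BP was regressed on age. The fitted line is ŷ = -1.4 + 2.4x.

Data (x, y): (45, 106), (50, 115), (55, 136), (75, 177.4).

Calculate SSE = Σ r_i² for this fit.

SSE = 43.92

x=45: ŷ = -1.4 + 2.4·45 = 106.6; r = 106 − 106.6 = -0.6
x=50: ŷ = -1.4 + 2.4·50 = 118.6; r = 115 − 118.6 = -3.6
x=55: ŷ = -1.4 + 2.4·55 = 130.6; r = 136 − 130.6 = 5.4
x=75: ŷ = -1.4 + 2.4·75 = 178.6; r = 177.4 − 178.6 = -1.2
SSE = 0.36 + 12.96 + 29.16 + 1.44 = 43.92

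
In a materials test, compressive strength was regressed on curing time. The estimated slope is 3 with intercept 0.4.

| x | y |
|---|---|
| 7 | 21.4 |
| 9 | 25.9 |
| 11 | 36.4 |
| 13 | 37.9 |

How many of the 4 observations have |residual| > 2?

x=7: ŷ = 0.4 + 3·7 = 21.4; e = 21.4 − 21.4 = 0
x=9: ŷ = 0.4 + 3·9 = 27.4; e = 25.9 − 27.4 = -1.5
x=11: ŷ = 0.4 + 3·11 = 33.4; e = 36.4 − 33.4 = 3
x=13: ŷ = 0.4 + 3·13 = 39.4; e = 37.9 − 39.4 = -1.5
|e| > 2: x=11 (|e|=3) → 1

1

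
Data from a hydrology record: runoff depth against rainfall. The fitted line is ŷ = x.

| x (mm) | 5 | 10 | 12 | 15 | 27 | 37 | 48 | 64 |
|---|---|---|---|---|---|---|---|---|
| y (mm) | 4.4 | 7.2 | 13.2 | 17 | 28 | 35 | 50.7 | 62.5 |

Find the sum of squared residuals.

SSE = 28.18

x=5: ŷ = 5 = 5; r = 4.4 − 5 = -0.6
x=10: ŷ = 10 = 10; r = 7.2 − 10 = -2.8
x=12: ŷ = 12 = 12; r = 13.2 − 12 = 1.2
x=15: ŷ = 15 = 15; r = 17 − 15 = 2
x=27: ŷ = 27 = 27; r = 28 − 27 = 1
x=37: ŷ = 37 = 37; r = 35 − 37 = -2
x=48: ŷ = 48 = 48; r = 50.7 − 48 = 2.7
x=64: ŷ = 64 = 64; r = 62.5 − 64 = -1.5
SSE = 0.36 + 7.84 + 1.44 + 4 + 1 + 4 + 7.29 + 2.25 = 28.18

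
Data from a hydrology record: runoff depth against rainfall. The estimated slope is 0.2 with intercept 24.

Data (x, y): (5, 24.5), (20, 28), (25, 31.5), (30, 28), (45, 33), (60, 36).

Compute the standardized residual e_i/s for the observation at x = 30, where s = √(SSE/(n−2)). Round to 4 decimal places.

-1.2344

x=5: ŷ = 24 + 0.2·5 = 25; e = 24.5 − 25 = -0.5
x=20: ŷ = 24 + 0.2·20 = 28; e = 28 − 28 = 0
x=25: ŷ = 24 + 0.2·25 = 29; e = 31.5 − 29 = 2.5
x=30: ŷ = 24 + 0.2·30 = 30; e = 28 − 30 = -2
x=45: ŷ = 24 + 0.2·45 = 33; e = 33 − 33 = 0
x=60: ŷ = 24 + 0.2·60 = 36; e = 36 − 36 = 0
SSE = 0.25 + 0 + 6.25 + 4 + 0 + 0 = 10.5
s = √(10.5/4) = 1.62019
e/s = -2 / 1.62019 = -1.2344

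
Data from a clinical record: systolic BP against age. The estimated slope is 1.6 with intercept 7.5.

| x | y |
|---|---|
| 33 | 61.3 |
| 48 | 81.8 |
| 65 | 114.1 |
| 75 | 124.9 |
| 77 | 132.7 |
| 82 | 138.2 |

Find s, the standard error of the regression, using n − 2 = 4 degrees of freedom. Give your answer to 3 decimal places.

s = 2.501

x=33: ŷ = 7.5 + 1.6·33 = 60.3; e = 61.3 − 60.3 = 1
x=48: ŷ = 7.5 + 1.6·48 = 84.3; e = 81.8 − 84.3 = -2.5
x=65: ŷ = 7.5 + 1.6·65 = 111.5; e = 114.1 − 111.5 = 2.6
x=75: ŷ = 7.5 + 1.6·75 = 127.5; e = 124.9 − 127.5 = -2.6
x=77: ŷ = 7.5 + 1.6·77 = 130.7; e = 132.7 − 130.7 = 2
x=82: ŷ = 7.5 + 1.6·82 = 138.7; e = 138.2 − 138.7 = -0.5
SSE = 1 + 6.25 + 6.76 + 6.76 + 4 + 0.25 = 25.02
s = √(25.02/4) = √6.255 ≈ 2.501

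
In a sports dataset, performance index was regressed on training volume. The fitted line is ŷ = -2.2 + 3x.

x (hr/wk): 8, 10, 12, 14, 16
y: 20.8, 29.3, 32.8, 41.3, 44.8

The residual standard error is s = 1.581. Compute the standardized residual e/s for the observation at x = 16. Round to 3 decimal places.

ŷ = -2.2 + 3·16 = 45.8
e = 44.8 − 45.8 = -1
e/s = -1 / 1.581 = -0.633

-0.633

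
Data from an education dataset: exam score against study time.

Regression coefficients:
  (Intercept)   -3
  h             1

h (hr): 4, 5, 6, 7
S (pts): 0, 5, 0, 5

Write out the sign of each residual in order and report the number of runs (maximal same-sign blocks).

4 runs

h=4: ŷ = -3 + 4 = 1; r = 0 − 1 = -1
h=5: ŷ = -3 + 5 = 2; r = 5 − 2 = 3
h=6: ŷ = -3 + 6 = 3; r = 0 − 3 = -3
h=7: ŷ = -3 + 7 = 4; r = 5 − 4 = 1
Signs: − + − +
Runs: −×1, +×1, −×1, +×1 → 4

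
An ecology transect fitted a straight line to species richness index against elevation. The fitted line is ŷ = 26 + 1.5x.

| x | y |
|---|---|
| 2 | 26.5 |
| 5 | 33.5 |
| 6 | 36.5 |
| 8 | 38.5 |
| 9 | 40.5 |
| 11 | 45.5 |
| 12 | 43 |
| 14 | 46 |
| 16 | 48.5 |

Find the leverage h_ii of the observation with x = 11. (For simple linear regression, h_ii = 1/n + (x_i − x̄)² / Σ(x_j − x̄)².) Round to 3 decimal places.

x̄ = (2 + 5 + 6 + 8 + 9 + 11 + 12 + 14 + 16)/9 = 9.22222
Σ(x − x̄)² = 52.1605 + 17.8272 + 10.3827 + 1.49383 + 0.0493827 + 3.16049 + 7.71605 + 22.8272 + 45.9383 = 161.556
h = 1/9 + (1.77778)²/161.556 = 0.111111 + 0.0195629 = 0.131

h = 0.131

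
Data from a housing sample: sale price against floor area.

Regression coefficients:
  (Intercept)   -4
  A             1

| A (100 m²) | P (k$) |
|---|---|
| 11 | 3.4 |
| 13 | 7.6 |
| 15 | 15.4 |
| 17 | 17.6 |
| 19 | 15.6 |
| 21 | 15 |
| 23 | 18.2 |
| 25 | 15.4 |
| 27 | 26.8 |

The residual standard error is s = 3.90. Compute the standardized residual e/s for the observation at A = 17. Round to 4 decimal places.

1.1795

P̂ = -4 + 17 = 13
e = 17.6 − 13 = 4.6
e/s = 4.6 / 3.90 = 1.1795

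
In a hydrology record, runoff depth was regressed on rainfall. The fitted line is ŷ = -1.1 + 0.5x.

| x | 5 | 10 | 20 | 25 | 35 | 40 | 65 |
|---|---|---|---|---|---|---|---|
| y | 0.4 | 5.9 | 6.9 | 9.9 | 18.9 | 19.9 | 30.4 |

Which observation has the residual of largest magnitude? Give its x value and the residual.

x = 35, e = 2.5

x=5: ŷ = -1.1 + 0.5·5 = 1.4; e = 0.4 − 1.4 = -1
x=10: ŷ = -1.1 + 0.5·10 = 3.9; e = 5.9 − 3.9 = 2
x=20: ŷ = -1.1 + 0.5·20 = 8.9; e = 6.9 − 8.9 = -2
x=25: ŷ = -1.1 + 0.5·25 = 11.4; e = 9.9 − 11.4 = -1.5
x=35: ŷ = -1.1 + 0.5·35 = 16.4; e = 18.9 − 16.4 = 2.5
x=40: ŷ = -1.1 + 0.5·40 = 18.9; e = 19.9 − 18.9 = 1
x=65: ŷ = -1.1 + 0.5·65 = 31.4; e = 30.4 − 31.4 = -1
Largest |e| is 2.5 at x = 35, residual 2.5.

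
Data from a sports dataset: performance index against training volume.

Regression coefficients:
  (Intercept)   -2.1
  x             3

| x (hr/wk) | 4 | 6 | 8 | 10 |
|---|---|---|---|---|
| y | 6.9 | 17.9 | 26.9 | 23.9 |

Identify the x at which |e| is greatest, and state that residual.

x=4: ŷ = -2.1 + 3·4 = 9.9; e = 6.9 − 9.9 = -3
x=6: ŷ = -2.1 + 3·6 = 15.9; e = 17.9 − 15.9 = 2
x=8: ŷ = -2.1 + 3·8 = 21.9; e = 26.9 − 21.9 = 5
x=10: ŷ = -2.1 + 3·10 = 27.9; e = 23.9 − 27.9 = -4
Largest |e| is 5 at x = 8, residual 5.

x = 8, e = 5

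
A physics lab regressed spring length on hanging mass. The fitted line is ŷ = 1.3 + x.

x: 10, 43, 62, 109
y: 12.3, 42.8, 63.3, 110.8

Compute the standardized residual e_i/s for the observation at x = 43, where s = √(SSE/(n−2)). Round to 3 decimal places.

-1.134

x=10: ŷ = 1.3 + 10 = 11.3; e = 12.3 − 11.3 = 1
x=43: ŷ = 1.3 + 43 = 44.3; e = 42.8 − 44.3 = -1.5
x=62: ŷ = 1.3 + 62 = 63.3; e = 63.3 − 63.3 = 0
x=109: ŷ = 1.3 + 109 = 110.3; e = 110.8 − 110.3 = 0.5
SSE = 1 + 2.25 + 0 + 0.25 = 3.5
s = √(3.5/2) = 1.32288
e/s = -1.5 / 1.32288 = -1.134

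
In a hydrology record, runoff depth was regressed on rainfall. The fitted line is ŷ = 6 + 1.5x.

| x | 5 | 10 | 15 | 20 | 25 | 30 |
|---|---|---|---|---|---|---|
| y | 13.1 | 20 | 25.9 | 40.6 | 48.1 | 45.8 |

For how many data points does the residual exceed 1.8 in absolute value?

x=5: ŷ = 6 + 1.5·5 = 13.5; r = 13.1 − 13.5 = -0.4
x=10: ŷ = 6 + 1.5·10 = 21; r = 20 − 21 = -1
x=15: ŷ = 6 + 1.5·15 = 28.5; r = 25.9 − 28.5 = -2.6
x=20: ŷ = 6 + 1.5·20 = 36; r = 40.6 − 36 = 4.6
x=25: ŷ = 6 + 1.5·25 = 43.5; r = 48.1 − 43.5 = 4.6
x=30: ŷ = 6 + 1.5·30 = 51; r = 45.8 − 51 = -5.2
|r| > 1.8: x=15 (|r|=2.6), x=20 (|r|=4.6), x=25 (|r|=4.6), x=30 (|r|=5.2) → 4

4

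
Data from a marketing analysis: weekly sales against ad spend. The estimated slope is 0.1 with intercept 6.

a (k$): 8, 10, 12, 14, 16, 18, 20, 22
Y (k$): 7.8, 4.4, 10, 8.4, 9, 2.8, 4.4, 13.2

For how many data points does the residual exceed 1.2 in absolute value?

6

a=8: Ŷ = 6 + 0.1·8 = 6.8; r = 7.8 − 6.8 = 1
a=10: Ŷ = 6 + 0.1·10 = 7; r = 4.4 − 7 = -2.6
a=12: Ŷ = 6 + 0.1·12 = 7.2; r = 10 − 7.2 = 2.8
a=14: Ŷ = 6 + 0.1·14 = 7.4; r = 8.4 − 7.4 = 1
a=16: Ŷ = 6 + 0.1·16 = 7.6; r = 9 − 7.6 = 1.4
a=18: Ŷ = 6 + 0.1·18 = 7.8; r = 2.8 − 7.8 = -5
a=20: Ŷ = 6 + 0.1·20 = 8; r = 4.4 − 8 = -3.6
a=22: Ŷ = 6 + 0.1·22 = 8.2; r = 13.2 − 8.2 = 5
|r| > 1.2: a=10 (|r|=2.6), a=12 (|r|=2.8), a=16 (|r|=1.4), a=18 (|r|=5), a=20 (|r|=3.6), a=22 (|r|=5) → 6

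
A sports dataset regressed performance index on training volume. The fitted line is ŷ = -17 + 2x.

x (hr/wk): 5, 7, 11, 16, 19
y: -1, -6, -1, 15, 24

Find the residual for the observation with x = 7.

e = -3

ŷ = -17 + 2·7 = -3
e = -6 − (-3) = -3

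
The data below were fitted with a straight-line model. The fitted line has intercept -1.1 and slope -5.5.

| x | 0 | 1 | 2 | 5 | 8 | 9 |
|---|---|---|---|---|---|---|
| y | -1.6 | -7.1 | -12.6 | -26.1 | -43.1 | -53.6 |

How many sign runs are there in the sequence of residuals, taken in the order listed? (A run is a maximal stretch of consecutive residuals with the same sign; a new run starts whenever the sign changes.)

x=0: ŷ = -1.1 − 5.5·0 = -1.1; e = -1.6 − (-1.1) = -0.5
x=1: ŷ = -1.1 − 5.5·1 = -6.6; e = -7.1 − (-6.6) = -0.5
x=2: ŷ = -1.1 − 5.5·2 = -12.1; e = -12.6 − (-12.1) = -0.5
x=5: ŷ = -1.1 − 5.5·5 = -28.6; e = -26.1 − (-28.6) = 2.5
x=8: ŷ = -1.1 − 5.5·8 = -45.1; e = -43.1 − (-45.1) = 2
x=9: ŷ = -1.1 − 5.5·9 = -50.6; e = -53.6 − (-50.6) = -3
Signs: − − − + + −
Runs: −×3, +×2, −×1 → 3

3 runs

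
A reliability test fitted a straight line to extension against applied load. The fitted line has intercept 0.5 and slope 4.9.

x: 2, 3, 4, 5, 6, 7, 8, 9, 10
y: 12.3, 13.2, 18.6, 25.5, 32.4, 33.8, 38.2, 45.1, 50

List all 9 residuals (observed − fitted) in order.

x=2: ŷ = 0.5 + 4.9·2 = 10.3; e = 12.3 − 10.3 = 2
x=3: ŷ = 0.5 + 4.9·3 = 15.2; e = 13.2 − 15.2 = -2
x=4: ŷ = 0.5 + 4.9·4 = 20.1; e = 18.6 − 20.1 = -1.5
x=5: ŷ = 0.5 + 4.9·5 = 25; e = 25.5 − 25 = 0.5
x=6: ŷ = 0.5 + 4.9·6 = 29.9; e = 32.4 − 29.9 = 2.5
x=7: ŷ = 0.5 + 4.9·7 = 34.8; e = 33.8 − 34.8 = -1
x=8: ŷ = 0.5 + 4.9·8 = 39.7; e = 38.2 − 39.7 = -1.5
x=9: ŷ = 0.5 + 4.9·9 = 44.6; e = 45.1 − 44.6 = 0.5
x=10: ŷ = 0.5 + 4.9·10 = 49.5; e = 50 − 49.5 = 0.5

2, -2, -1.5, 0.5, 2.5, -1, -1.5, 0.5, 0.5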